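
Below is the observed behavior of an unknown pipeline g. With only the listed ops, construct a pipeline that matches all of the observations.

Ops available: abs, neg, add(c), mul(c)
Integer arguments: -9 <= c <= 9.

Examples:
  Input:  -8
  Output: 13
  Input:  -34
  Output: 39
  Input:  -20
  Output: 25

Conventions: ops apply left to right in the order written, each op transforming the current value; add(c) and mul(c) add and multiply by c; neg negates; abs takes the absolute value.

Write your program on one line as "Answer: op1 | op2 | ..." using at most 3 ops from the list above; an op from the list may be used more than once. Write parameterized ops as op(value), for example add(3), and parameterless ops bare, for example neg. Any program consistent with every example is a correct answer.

abs | add(5)

Check, running the answer program on each example:
  -8 -> 8 -> 13
  -34 -> 34 -> 39
  -20 -> 20 -> 25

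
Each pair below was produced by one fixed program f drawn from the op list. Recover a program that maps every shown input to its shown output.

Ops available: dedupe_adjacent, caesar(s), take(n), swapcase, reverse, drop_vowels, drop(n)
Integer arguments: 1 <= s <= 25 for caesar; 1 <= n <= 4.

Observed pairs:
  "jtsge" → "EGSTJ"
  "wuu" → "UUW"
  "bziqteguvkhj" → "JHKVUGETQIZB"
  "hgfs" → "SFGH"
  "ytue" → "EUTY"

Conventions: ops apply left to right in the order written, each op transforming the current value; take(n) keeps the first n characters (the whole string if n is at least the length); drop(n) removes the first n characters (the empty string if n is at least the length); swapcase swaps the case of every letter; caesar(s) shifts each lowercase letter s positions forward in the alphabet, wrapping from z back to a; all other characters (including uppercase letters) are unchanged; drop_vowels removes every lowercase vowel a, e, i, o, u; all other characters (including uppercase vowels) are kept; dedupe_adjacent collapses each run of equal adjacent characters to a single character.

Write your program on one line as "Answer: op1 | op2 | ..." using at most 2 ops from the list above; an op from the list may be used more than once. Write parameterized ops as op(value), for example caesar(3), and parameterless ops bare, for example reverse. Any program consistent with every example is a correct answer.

reverse | swapcase

Check, running the answer program on each example:
  "jtsge" -> "egstj" -> "EGSTJ"
  "wuu" -> "uuw" -> "UUW"
  "bziqteguvkhj" -> "jhkvugetqizb" -> "JHKVUGETQIZB"
  "hgfs" -> "sfgh" -> "SFGH"
  "ytue" -> "euty" -> "EUTY"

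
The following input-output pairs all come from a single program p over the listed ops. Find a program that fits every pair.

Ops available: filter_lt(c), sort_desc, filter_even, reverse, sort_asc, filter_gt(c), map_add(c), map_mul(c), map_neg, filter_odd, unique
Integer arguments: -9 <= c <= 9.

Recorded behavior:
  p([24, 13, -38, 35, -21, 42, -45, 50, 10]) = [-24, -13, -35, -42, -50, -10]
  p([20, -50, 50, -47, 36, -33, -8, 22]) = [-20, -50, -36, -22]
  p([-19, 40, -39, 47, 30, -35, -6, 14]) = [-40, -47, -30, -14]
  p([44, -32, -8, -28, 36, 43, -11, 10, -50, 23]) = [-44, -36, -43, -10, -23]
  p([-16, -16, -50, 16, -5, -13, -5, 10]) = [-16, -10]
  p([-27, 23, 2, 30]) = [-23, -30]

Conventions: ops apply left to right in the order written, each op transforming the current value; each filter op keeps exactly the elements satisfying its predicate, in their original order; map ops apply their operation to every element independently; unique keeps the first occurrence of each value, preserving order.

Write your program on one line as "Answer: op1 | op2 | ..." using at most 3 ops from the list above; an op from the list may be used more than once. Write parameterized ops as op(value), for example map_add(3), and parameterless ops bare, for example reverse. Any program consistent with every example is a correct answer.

map_neg | filter_lt(-3)

Check, running the answer program on each example:
  [24, 13, -38, 35, -21, 42, -45, 50, 10] -> [-24, -13, 38, -35, 21, -42, 45, -50, -10] -> [-24, -13, -35, -42, -50, -10]
  [20, -50, 50, -47, 36, -33, -8, 22] -> [-20, 50, -50, 47, -36, 33, 8, -22] -> [-20, -50, -36, -22]
  [-19, 40, -39, 47, 30, -35, -6, 14] -> [19, -40, 39, -47, -30, 35, 6, -14] -> [-40, -47, -30, -14]
  [44, -32, -8, -28, 36, 43, -11, 10, -50, 23] -> [-44, 32, 8, 28, -36, -43, 11, -10, 50, -23] -> [-44, -36, -43, -10, -23]
  [-16, -16, -50, 16, -5, -13, -5, 10] -> [16, 16, 50, -16, 5, 13, 5, -10] -> [-16, -10]
  [-27, 23, 2, 30] -> [27, -23, -2, -30] -> [-23, -30]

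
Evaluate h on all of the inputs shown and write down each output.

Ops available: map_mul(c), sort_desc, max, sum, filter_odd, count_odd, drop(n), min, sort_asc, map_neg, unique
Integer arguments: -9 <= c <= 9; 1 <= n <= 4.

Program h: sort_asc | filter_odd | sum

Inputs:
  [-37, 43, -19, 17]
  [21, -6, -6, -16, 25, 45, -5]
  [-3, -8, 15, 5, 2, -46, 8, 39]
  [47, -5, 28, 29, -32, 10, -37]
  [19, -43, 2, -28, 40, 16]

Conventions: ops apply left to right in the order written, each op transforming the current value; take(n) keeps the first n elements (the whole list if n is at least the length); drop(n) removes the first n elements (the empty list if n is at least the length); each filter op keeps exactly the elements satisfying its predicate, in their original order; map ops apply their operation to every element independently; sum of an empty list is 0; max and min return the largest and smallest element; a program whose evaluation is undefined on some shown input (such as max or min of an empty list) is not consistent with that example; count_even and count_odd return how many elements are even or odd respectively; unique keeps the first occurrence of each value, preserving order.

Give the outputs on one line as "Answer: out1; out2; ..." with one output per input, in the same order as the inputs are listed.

Execution, op by op:
  [-37, 43, -19, 17] -> [-37, -19, 17, 43] -> [-37, -19, 17, 43] -> 4
  [21, -6, -6, -16, 25, 45, -5] -> [-16, -6, -6, -5, 21, 25, 45] -> [-5, 21, 25, 45] -> 86
  [-3, -8, 15, 5, 2, -46, 8, 39] -> [-46, -8, -3, 2, 5, 8, 15, 39] -> [-3, 5, 15, 39] -> 56
  [47, -5, 28, 29, -32, 10, -37] -> [-37, -32, -5, 10, 28, 29, 47] -> [-37, -5, 29, 47] -> 34
  [19, -43, 2, -28, 40, 16] -> [-43, -28, 2, 16, 19, 40] -> [-43, 19] -> -24

4; 86; 56; 34; -24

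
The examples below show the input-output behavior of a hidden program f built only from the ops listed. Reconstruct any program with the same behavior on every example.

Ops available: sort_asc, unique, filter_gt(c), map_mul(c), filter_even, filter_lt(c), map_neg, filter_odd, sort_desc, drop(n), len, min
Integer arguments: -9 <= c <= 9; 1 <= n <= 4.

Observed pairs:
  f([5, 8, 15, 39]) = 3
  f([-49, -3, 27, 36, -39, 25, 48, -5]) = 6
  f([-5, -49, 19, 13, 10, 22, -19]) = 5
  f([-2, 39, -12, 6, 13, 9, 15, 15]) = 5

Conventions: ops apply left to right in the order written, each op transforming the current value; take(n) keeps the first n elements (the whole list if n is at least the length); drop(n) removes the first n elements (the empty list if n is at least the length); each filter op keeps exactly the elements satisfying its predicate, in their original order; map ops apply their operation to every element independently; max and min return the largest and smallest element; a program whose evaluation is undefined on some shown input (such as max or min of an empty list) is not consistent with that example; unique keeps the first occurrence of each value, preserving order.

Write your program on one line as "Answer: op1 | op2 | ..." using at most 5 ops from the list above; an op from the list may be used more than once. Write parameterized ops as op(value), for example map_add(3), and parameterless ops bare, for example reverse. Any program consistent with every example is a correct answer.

map_neg | sort_desc | filter_odd | len

Check, running the answer program on each example:
  [5, 8, 15, 39] -> [-5, -8, -15, -39] -> [-5, -8, -15, -39] -> [-5, -15, -39] -> 3
  [-49, -3, 27, 36, -39, 25, 48, -5] -> [49, 3, -27, -36, 39, -25, -48, 5] -> [49, 39, 5, 3, -25, -27, -36, -48] -> [49, 39, 5, 3, -25, -27] -> 6
  [-5, -49, 19, 13, 10, 22, -19] -> [5, 49, -19, -13, -10, -22, 19] -> [49, 19, 5, -10, -13, -19, -22] -> [49, 19, 5, -13, -19] -> 5
  [-2, 39, -12, 6, 13, 9, 15, 15] -> [2, -39, 12, -6, -13, -9, -15, -15] -> [12, 2, -6, -9, -13, -15, -15, -39] -> [-9, -13, -15, -15, -39] -> 5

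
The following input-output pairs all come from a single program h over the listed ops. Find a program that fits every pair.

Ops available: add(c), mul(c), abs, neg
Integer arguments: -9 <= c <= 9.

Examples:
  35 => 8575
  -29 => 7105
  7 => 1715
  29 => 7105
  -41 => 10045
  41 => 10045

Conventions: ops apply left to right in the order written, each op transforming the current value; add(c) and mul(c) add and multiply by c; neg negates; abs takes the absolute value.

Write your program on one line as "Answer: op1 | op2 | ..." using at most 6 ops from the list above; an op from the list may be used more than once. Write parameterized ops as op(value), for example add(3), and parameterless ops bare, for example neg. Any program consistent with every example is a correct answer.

abs | mul(-5) | mul(-7) | neg | mul(-7)

Check, running the answer program on each example:
  35 -> 35 -> -175 -> 1225 -> -1225 -> 8575
  -29 -> 29 -> -145 -> 1015 -> -1015 -> 7105
  7 -> 7 -> -35 -> 245 -> -245 -> 1715
  29 -> 29 -> -145 -> 1015 -> -1015 -> 7105
  -41 -> 41 -> -205 -> 1435 -> -1435 -> 10045
  41 -> 41 -> -205 -> 1435 -> -1435 -> 10045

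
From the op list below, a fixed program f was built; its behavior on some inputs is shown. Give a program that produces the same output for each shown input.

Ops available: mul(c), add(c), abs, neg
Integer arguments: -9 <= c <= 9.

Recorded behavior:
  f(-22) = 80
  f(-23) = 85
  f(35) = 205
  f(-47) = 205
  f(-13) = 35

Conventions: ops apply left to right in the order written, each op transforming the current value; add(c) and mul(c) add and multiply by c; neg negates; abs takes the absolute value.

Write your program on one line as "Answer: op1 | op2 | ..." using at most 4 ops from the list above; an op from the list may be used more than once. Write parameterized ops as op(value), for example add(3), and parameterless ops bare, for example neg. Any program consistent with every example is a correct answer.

add(6) | neg | mul(5) | abs

Check, running the answer program on each example:
  -22 -> -16 -> 16 -> 80 -> 80
  -23 -> -17 -> 17 -> 85 -> 85
  35 -> 41 -> -41 -> -205 -> 205
  -47 -> -41 -> 41 -> 205 -> 205
  -13 -> -7 -> 7 -> 35 -> 35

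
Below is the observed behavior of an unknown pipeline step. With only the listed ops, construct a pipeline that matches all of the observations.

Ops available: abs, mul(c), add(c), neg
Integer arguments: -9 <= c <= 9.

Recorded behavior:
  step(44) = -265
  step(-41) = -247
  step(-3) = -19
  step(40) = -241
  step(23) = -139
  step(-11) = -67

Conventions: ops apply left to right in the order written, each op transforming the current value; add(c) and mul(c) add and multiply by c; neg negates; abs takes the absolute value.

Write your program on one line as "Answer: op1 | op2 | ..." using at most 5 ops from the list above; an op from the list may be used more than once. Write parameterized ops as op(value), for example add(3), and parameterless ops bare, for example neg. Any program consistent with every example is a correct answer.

abs | mul(-6) | add(-7) | add(-2) | add(8)

Check, running the answer program on each example:
  44 -> 44 -> -264 -> -271 -> -273 -> -265
  -41 -> 41 -> -246 -> -253 -> -255 -> -247
  -3 -> 3 -> -18 -> -25 -> -27 -> -19
  40 -> 40 -> -240 -> -247 -> -249 -> -241
  23 -> 23 -> -138 -> -145 -> -147 -> -139
  -11 -> 11 -> -66 -> -73 -> -75 -> -67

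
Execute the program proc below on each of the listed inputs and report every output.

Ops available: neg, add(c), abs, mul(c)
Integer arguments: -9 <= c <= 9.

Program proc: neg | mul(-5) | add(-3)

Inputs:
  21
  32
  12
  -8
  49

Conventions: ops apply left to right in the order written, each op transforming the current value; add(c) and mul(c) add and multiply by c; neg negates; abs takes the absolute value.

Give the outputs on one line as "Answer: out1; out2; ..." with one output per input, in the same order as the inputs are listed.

Execution, op by op:
  21 -> -21 -> 105 -> 102
  32 -> -32 -> 160 -> 157
  12 -> -12 -> 60 -> 57
  -8 -> 8 -> -40 -> -43
  49 -> -49 -> 245 -> 242

102; 157; 57; -43; 242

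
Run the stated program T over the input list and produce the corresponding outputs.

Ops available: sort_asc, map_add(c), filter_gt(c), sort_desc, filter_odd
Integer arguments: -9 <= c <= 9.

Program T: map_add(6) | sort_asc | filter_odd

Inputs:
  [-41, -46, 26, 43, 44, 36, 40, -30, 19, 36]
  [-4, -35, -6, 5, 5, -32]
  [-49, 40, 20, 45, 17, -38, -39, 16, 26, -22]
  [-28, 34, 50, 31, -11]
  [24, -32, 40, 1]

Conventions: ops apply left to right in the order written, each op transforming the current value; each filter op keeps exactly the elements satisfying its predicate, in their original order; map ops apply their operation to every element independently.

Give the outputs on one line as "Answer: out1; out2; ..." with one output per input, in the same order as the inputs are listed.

Execution, op by op:
  [-41, -46, 26, 43, 44, 36, 40, -30, 19, 36] -> [-35, -40, 32, 49, 50, 42, 46, -24, 25, 42] -> [-40, -35, -24, 25, 32, 42, 42, 46, 49, 50] -> [-35, 25, 49]
  [-4, -35, -6, 5, 5, -32] -> [2, -29, 0, 11, 11, -26] -> [-29, -26, 0, 2, 11, 11] -> [-29, 11, 11]
  [-49, 40, 20, 45, 17, -38, -39, 16, 26, -22] -> [-43, 46, 26, 51, 23, -32, -33, 22, 32, -16] -> [-43, -33, -32, -16, 22, 23, 26, 32, 46, 51] -> [-43, -33, 23, 51]
  [-28, 34, 50, 31, -11] -> [-22, 40, 56, 37, -5] -> [-22, -5, 37, 40, 56] -> [-5, 37]
  [24, -32, 40, 1] -> [30, -26, 46, 7] -> [-26, 7, 30, 46] -> [7]

[-35, 25, 49]; [-29, 11, 11]; [-43, -33, 23, 51]; [-5, 37]; [7]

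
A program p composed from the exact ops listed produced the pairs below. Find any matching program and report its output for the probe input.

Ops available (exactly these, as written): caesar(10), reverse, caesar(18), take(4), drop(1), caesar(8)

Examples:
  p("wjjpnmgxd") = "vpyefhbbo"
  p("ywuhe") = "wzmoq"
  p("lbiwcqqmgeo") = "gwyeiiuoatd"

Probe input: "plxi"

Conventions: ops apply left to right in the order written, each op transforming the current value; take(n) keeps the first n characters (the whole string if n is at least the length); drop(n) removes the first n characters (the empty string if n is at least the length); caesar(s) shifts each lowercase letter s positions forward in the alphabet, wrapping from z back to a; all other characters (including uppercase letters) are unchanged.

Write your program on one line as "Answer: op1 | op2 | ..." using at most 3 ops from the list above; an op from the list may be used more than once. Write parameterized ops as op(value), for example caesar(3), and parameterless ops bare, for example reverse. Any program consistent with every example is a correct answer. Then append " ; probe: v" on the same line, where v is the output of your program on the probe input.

reverse | caesar(18) ; probe: "apdh"

Check, running the answer program on each example:
  "wjjpnmgxd" -> "dxgmnpjjw" -> "vpyefhbbo"
  "ywuhe" -> "ehuwy" -> "wzmoq"
  "lbiwcqqmgeo" -> "oegmqqcwibl" -> "gwyeiiuoatd"
  probe: "plxi" -> "ixlp" -> "apdh"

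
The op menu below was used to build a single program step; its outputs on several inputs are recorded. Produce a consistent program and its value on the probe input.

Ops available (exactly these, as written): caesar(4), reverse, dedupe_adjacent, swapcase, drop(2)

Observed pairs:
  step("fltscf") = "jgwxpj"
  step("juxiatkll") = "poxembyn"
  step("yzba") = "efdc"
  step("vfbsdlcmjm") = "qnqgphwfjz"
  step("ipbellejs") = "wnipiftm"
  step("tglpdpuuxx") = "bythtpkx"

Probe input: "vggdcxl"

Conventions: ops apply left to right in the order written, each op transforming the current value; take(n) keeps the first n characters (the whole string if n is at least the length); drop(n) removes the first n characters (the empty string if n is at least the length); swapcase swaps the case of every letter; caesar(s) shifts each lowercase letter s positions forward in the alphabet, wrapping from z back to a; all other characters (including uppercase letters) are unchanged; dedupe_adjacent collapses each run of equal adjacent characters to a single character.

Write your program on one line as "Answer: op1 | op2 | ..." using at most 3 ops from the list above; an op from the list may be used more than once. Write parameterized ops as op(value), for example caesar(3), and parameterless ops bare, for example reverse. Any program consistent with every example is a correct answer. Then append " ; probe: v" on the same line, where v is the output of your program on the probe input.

caesar(4) | dedupe_adjacent | reverse ; probe: "pbghkz"

Check, running the answer program on each example:
  "fltscf" -> "jpxwgj" -> "jpxwgj" -> "jgwxpj"
  "juxiatkll" -> "nybmexopp" -> "nybmexop" -> "poxembyn"
  "yzba" -> "cdfe" -> "cdfe" -> "efdc"
  "vfbsdlcmjm" -> "zjfwhpgqnq" -> "zjfwhpgqnq" -> "qnqgphwfjz"
  "ipbellejs" -> "mtfippinw" -> "mtfipinw" -> "wnipiftm"
  "tglpdpuuxx" -> "xkpthtyybb" -> "xkpthtyb" -> "bythtpkx"
  probe: "vggdcxl" -> "zkkhgbp" -> "zkhgbp" -> "pbghkz"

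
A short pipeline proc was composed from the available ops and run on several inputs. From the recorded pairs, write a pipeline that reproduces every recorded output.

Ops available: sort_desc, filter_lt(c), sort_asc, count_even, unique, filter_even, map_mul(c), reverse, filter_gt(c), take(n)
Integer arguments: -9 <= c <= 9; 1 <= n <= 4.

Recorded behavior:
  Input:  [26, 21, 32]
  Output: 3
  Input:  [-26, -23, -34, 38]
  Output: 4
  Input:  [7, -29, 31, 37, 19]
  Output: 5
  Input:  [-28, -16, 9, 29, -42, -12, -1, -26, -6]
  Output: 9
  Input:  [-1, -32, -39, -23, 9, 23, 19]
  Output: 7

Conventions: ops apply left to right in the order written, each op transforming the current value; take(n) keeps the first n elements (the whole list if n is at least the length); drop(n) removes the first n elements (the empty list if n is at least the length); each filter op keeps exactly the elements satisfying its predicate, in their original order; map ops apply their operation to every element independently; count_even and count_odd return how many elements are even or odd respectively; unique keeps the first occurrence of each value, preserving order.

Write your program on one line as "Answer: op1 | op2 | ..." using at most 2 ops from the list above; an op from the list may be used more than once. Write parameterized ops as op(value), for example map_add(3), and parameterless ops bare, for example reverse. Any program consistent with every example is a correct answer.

map_mul(-4) | count_even

Check, running the answer program on each example:
  [26, 21, 32] -> [-104, -84, -128] -> 3
  [-26, -23, -34, 38] -> [104, 92, 136, -152] -> 4
  [7, -29, 31, 37, 19] -> [-28, 116, -124, -148, -76] -> 5
  [-28, -16, 9, 29, -42, -12, -1, -26, -6] -> [112, 64, -36, -116, 168, 48, 4, 104, 24] -> 9
  [-1, -32, -39, -23, 9, 23, 19] -> [4, 128, 156, 92, -36, -92, -76] -> 7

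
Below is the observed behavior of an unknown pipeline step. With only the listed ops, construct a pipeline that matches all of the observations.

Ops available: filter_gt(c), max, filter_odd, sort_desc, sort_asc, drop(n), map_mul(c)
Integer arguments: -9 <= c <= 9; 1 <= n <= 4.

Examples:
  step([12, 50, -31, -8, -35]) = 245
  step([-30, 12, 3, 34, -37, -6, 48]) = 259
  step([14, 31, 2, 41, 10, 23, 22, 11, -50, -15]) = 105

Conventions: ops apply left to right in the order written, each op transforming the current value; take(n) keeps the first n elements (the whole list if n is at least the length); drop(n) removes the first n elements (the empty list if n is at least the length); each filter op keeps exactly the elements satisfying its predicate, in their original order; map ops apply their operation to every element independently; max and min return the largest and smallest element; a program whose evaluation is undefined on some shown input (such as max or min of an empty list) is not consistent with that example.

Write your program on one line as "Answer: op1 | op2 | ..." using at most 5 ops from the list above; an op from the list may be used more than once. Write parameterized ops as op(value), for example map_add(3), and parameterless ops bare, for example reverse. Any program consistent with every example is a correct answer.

filter_odd | map_mul(-7) | sort_desc | filter_gt(-6) | max

Check, running the answer program on each example:
  [12, 50, -31, -8, -35] -> [-31, -35] -> [217, 245] -> [245, 217] -> [245, 217] -> 245
  [-30, 12, 3, 34, -37, -6, 48] -> [3, -37] -> [-21, 259] -> [259, -21] -> [259] -> 259
  [14, 31, 2, 41, 10, 23, 22, 11, -50, -15] -> [31, 41, 23, 11, -15] -> [-217, -287, -161, -77, 105] -> [105, -77, -161, -217, -287] -> [105] -> 105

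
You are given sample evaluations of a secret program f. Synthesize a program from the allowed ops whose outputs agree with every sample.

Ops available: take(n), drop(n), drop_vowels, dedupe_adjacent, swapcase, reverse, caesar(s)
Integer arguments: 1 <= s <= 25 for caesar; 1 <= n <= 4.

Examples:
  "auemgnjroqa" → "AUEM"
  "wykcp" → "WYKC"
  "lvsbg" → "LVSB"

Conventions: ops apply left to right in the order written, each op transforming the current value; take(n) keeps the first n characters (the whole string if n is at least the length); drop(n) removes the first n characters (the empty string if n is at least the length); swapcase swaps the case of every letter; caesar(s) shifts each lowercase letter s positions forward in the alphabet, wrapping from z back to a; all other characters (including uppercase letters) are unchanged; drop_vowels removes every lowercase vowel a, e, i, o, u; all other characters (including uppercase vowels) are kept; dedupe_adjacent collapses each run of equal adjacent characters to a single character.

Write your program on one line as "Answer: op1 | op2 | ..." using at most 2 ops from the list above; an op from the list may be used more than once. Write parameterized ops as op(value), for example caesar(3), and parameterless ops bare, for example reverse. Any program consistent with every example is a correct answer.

swapcase | take(4)

Check, running the answer program on each example:
  "auemgnjroqa" -> "AUEMGNJROQA" -> "AUEM"
  "wykcp" -> "WYKCP" -> "WYKC"
  "lvsbg" -> "LVSBG" -> "LVSB"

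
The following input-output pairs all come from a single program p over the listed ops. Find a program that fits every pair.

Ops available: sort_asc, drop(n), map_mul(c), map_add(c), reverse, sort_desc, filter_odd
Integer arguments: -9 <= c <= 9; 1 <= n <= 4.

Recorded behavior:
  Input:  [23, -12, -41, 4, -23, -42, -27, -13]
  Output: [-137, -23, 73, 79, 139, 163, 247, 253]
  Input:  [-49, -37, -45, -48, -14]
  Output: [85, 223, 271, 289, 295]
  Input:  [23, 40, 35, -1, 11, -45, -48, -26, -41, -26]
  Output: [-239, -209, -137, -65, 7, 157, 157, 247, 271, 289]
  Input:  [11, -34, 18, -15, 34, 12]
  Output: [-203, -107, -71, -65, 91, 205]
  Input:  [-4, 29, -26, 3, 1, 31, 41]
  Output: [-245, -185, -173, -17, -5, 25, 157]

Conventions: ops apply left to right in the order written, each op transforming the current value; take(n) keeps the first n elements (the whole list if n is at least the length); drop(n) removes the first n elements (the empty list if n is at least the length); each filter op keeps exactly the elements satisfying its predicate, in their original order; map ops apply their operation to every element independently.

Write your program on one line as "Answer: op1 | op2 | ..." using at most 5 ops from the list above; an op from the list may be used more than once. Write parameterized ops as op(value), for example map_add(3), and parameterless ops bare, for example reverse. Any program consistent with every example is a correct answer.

sort_asc | map_mul(-6) | map_add(1) | reverse

Check, running the answer program on each example:
  [23, -12, -41, 4, -23, -42, -27, -13] -> [-42, -41, -27, -23, -13, -12, 4, 23] -> [252, 246, 162, 138, 78, 72, -24, -138] -> [253, 247, 163, 139, 79, 73, -23, -137] -> [-137, -23, 73, 79, 139, 163, 247, 253]
  [-49, -37, -45, -48, -14] -> [-49, -48, -45, -37, -14] -> [294, 288, 270, 222, 84] -> [295, 289, 271, 223, 85] -> [85, 223, 271, 289, 295]
  [23, 40, 35, -1, 11, -45, -48, -26, -41, -26] -> [-48, -45, -41, -26, -26, -1, 11, 23, 35, 40] -> [288, 270, 246, 156, 156, 6, -66, -138, -210, -240] -> [289, 271, 247, 157, 157, 7, -65, -137, -209, -239] -> [-239, -209, -137, -65, 7, 157, 157, 247, 271, 289]
  [11, -34, 18, -15, 34, 12] -> [-34, -15, 11, 12, 18, 34] -> [204, 90, -66, -72, -108, -204] -> [205, 91, -65, -71, -107, -203] -> [-203, -107, -71, -65, 91, 205]
  [-4, 29, -26, 3, 1, 31, 41] -> [-26, -4, 1, 3, 29, 31, 41] -> [156, 24, -6, -18, -174, -186, -246] -> [157, 25, -5, -17, -173, -185, -245] -> [-245, -185, -173, -17, -5, 25, 157]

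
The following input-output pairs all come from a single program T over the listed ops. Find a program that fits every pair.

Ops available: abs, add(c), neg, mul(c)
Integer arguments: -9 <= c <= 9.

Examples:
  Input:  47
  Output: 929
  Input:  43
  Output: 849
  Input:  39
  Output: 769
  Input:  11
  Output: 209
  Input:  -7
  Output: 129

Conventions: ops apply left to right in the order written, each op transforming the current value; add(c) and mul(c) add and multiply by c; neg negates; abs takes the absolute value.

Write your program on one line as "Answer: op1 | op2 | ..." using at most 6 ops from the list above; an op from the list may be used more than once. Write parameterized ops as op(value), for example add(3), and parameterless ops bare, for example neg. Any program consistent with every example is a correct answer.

mul(5) | mul(4) | neg | abs | add(-8) | add(-3)

Check, running the answer program on each example:
  47 -> 235 -> 940 -> -940 -> 940 -> 932 -> 929
  43 -> 215 -> 860 -> -860 -> 860 -> 852 -> 849
  39 -> 195 -> 780 -> -780 -> 780 -> 772 -> 769
  11 -> 55 -> 220 -> -220 -> 220 -> 212 -> 209
  -7 -> -35 -> -140 -> 140 -> 140 -> 132 -> 129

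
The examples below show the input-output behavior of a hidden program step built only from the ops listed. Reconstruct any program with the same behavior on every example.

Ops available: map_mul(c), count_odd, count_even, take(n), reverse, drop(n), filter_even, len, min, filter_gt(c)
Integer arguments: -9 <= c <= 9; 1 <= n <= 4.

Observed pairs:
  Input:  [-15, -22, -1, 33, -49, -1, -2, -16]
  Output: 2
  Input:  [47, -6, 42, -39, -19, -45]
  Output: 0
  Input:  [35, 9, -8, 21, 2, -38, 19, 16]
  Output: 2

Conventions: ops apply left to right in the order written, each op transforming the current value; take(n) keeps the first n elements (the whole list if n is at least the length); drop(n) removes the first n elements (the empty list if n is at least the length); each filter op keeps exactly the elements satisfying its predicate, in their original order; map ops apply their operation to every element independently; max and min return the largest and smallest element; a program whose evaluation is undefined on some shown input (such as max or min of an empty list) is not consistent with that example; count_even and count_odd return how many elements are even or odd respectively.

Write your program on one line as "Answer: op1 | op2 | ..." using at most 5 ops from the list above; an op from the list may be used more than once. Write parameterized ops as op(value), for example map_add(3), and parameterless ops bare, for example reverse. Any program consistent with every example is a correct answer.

map_mul(-1) | drop(1) | drop(4) | count_even

Check, running the answer program on each example:
  [-15, -22, -1, 33, -49, -1, -2, -16] -> [15, 22, 1, -33, 49, 1, 2, 16] -> [22, 1, -33, 49, 1, 2, 16] -> [1, 2, 16] -> 2
  [47, -6, 42, -39, -19, -45] -> [-47, 6, -42, 39, 19, 45] -> [6, -42, 39, 19, 45] -> [45] -> 0
  [35, 9, -8, 21, 2, -38, 19, 16] -> [-35, -9, 8, -21, -2, 38, -19, -16] -> [-9, 8, -21, -2, 38, -19, -16] -> [38, -19, -16] -> 2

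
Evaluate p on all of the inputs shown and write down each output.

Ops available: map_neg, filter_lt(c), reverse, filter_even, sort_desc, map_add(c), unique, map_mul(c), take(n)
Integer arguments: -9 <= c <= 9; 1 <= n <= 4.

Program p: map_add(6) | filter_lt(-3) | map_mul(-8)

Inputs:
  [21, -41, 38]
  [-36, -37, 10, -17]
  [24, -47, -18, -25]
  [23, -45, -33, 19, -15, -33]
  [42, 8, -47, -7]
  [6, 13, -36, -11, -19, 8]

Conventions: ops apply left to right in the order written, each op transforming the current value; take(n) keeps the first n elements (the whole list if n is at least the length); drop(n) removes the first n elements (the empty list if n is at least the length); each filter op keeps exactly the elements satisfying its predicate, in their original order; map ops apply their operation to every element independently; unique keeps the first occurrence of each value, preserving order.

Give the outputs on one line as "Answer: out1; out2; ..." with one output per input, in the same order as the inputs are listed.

Execution, op by op:
  [21, -41, 38] -> [27, -35, 44] -> [-35] -> [280]
  [-36, -37, 10, -17] -> [-30, -31, 16, -11] -> [-30, -31, -11] -> [240, 248, 88]
  [24, -47, -18, -25] -> [30, -41, -12, -19] -> [-41, -12, -19] -> [328, 96, 152]
  [23, -45, -33, 19, -15, -33] -> [29, -39, -27, 25, -9, -27] -> [-39, -27, -9, -27] -> [312, 216, 72, 216]
  [42, 8, -47, -7] -> [48, 14, -41, -1] -> [-41] -> [328]
  [6, 13, -36, -11, -19, 8] -> [12, 19, -30, -5, -13, 14] -> [-30, -5, -13] -> [240, 40, 104]

[280]; [240, 248, 88]; [328, 96, 152]; [312, 216, 72, 216]; [328]; [240, 40, 104]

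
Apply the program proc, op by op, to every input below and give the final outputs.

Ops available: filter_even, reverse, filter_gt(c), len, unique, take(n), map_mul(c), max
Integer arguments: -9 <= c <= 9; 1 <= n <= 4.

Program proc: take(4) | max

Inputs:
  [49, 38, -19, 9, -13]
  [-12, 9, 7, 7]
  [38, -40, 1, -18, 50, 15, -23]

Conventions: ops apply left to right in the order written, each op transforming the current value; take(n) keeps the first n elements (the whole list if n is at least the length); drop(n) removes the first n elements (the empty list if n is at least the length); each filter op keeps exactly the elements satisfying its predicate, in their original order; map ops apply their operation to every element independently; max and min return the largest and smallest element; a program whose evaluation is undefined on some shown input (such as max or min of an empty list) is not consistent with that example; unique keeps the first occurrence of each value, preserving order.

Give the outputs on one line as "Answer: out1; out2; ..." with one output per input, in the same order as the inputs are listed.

49; 9; 38

Execution, op by op:
  [49, 38, -19, 9, -13] -> [49, 38, -19, 9] -> 49
  [-12, 9, 7, 7] -> [-12, 9, 7, 7] -> 9
  [38, -40, 1, -18, 50, 15, -23] -> [38, -40, 1, -18] -> 38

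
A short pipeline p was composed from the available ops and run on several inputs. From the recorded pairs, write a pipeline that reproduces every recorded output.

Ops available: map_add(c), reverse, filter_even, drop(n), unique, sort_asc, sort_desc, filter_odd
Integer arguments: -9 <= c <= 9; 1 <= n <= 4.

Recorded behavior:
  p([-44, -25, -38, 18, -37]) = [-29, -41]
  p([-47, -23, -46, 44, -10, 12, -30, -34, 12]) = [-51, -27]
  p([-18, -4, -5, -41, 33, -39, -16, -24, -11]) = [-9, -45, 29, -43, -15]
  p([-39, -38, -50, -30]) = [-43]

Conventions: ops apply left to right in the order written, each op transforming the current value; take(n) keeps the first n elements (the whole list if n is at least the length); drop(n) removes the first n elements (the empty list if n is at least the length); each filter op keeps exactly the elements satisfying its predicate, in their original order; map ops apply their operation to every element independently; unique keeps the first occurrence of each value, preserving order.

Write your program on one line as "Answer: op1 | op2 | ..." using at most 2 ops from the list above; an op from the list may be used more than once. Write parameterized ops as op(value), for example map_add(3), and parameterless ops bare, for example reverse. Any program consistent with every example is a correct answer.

filter_odd | map_add(-4)

Check, running the answer program on each example:
  [-44, -25, -38, 18, -37] -> [-25, -37] -> [-29, -41]
  [-47, -23, -46, 44, -10, 12, -30, -34, 12] -> [-47, -23] -> [-51, -27]
  [-18, -4, -5, -41, 33, -39, -16, -24, -11] -> [-5, -41, 33, -39, -11] -> [-9, -45, 29, -43, -15]
  [-39, -38, -50, -30] -> [-39] -> [-43]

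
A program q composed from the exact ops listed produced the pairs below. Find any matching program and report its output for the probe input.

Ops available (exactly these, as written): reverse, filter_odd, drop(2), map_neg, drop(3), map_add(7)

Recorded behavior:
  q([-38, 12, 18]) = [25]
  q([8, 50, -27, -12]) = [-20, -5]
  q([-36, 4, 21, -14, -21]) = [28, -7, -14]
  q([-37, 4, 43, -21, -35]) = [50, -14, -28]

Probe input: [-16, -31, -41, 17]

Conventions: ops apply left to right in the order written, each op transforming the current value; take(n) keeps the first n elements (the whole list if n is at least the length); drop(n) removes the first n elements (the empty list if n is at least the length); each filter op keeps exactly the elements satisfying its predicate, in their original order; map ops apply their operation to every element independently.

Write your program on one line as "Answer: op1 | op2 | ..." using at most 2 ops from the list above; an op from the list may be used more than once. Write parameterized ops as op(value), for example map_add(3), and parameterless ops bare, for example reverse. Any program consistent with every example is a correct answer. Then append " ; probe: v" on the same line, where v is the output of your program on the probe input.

map_add(7) | drop(2) ; probe: [-34, 24]

Check, running the answer program on each example:
  [-38, 12, 18] -> [-31, 19, 25] -> [25]
  [8, 50, -27, -12] -> [15, 57, -20, -5] -> [-20, -5]
  [-36, 4, 21, -14, -21] -> [-29, 11, 28, -7, -14] -> [28, -7, -14]
  [-37, 4, 43, -21, -35] -> [-30, 11, 50, -14, -28] -> [50, -14, -28]
  probe: [-16, -31, -41, 17] -> [-9, -24, -34, 24] -> [-34, 24]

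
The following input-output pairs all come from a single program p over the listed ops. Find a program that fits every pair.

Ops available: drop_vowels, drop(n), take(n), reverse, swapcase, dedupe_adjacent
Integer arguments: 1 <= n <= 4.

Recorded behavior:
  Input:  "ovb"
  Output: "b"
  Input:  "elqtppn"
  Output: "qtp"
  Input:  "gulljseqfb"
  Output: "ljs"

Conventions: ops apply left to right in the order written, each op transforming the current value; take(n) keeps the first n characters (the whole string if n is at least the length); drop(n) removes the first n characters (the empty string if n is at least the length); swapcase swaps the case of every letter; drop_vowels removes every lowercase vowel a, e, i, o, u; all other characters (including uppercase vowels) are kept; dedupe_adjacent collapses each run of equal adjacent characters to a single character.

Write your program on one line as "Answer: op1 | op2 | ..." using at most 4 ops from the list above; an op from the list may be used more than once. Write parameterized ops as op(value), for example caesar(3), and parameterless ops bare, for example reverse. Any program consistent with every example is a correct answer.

drop(2) | dedupe_adjacent | take(3)

Check, running the answer program on each example:
  "ovb" -> "b" -> "b" -> "b"
  "elqtppn" -> "qtppn" -> "qtpn" -> "qtp"
  "gulljseqfb" -> "lljseqfb" -> "ljseqfb" -> "ljs"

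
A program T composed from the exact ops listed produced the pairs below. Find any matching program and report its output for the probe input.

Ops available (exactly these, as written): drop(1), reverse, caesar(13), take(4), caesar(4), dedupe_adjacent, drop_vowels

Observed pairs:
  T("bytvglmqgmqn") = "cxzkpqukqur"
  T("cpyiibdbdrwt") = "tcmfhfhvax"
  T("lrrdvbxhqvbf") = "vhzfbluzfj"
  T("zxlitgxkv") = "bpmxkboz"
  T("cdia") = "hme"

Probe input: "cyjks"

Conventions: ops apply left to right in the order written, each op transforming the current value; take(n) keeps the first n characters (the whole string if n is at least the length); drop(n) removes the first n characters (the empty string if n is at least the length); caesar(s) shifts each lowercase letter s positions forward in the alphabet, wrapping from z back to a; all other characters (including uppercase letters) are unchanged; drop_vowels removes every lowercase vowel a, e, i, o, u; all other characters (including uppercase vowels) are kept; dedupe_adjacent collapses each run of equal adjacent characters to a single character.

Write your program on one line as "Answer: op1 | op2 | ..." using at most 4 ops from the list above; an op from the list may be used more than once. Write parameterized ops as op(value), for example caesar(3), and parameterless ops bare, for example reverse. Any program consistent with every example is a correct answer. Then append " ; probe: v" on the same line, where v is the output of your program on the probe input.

dedupe_adjacent | caesar(4) | drop(1) ; probe: "cnow"

Check, running the answer program on each example:
  "bytvglmqgmqn" -> "bytvglmqgmqn" -> "fcxzkpqukqur" -> "cxzkpqukqur"
  "cpyiibdbdrwt" -> "cpyibdbdrwt" -> "gtcmfhfhvax" -> "tcmfhfhvax"
  "lrrdvbxhqvbf" -> "lrdvbxhqvbf" -> "pvhzfbluzfj" -> "vhzfbluzfj"
  "zxlitgxkv" -> "zxlitgxkv" -> "dbpmxkboz" -> "bpmxkboz"
  "cdia" -> "cdia" -> "ghme" -> "hme"
  probe: "cyjks" -> "cyjks" -> "gcnow" -> "cnow"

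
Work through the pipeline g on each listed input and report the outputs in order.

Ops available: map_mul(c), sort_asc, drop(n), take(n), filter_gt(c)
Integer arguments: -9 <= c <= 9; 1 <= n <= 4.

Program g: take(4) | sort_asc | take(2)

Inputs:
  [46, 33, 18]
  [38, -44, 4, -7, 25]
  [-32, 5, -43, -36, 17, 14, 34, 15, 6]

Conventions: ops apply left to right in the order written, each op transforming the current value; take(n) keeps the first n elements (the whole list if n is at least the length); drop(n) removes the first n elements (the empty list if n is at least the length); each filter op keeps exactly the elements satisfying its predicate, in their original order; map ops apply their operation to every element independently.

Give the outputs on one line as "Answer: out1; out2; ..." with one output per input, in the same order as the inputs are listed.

[18, 33]; [-44, -7]; [-43, -36]

Execution, op by op:
  [46, 33, 18] -> [46, 33, 18] -> [18, 33, 46] -> [18, 33]
  [38, -44, 4, -7, 25] -> [38, -44, 4, -7] -> [-44, -7, 4, 38] -> [-44, -7]
  [-32, 5, -43, -36, 17, 14, 34, 15, 6] -> [-32, 5, -43, -36] -> [-43, -36, -32, 5] -> [-43, -36]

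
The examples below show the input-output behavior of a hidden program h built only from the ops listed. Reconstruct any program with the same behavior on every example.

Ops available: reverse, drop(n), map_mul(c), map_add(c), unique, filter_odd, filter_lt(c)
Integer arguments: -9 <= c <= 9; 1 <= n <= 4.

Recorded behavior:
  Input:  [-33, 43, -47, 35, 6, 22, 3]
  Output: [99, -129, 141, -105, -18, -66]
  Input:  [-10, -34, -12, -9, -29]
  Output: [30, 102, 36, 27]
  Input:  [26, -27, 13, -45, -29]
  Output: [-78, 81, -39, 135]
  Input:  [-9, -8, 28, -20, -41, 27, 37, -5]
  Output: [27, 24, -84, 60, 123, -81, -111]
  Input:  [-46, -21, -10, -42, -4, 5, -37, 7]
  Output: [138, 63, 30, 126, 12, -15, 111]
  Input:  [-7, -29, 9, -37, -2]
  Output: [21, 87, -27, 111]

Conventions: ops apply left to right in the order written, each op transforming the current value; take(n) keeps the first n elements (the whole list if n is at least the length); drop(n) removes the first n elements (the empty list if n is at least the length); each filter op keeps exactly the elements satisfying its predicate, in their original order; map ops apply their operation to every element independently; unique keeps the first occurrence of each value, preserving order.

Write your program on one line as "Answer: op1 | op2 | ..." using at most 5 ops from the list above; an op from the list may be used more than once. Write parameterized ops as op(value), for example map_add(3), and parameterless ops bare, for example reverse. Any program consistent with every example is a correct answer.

map_mul(-3) | reverse | drop(1) | reverse

Check, running the answer program on each example:
  [-33, 43, -47, 35, 6, 22, 3] -> [99, -129, 141, -105, -18, -66, -9] -> [-9, -66, -18, -105, 141, -129, 99] -> [-66, -18, -105, 141, -129, 99] -> [99, -129, 141, -105, -18, -66]
  [-10, -34, -12, -9, -29] -> [30, 102, 36, 27, 87] -> [87, 27, 36, 102, 30] -> [27, 36, 102, 30] -> [30, 102, 36, 27]
  [26, -27, 13, -45, -29] -> [-78, 81, -39, 135, 87] -> [87, 135, -39, 81, -78] -> [135, -39, 81, -78] -> [-78, 81, -39, 135]
  [-9, -8, 28, -20, -41, 27, 37, -5] -> [27, 24, -84, 60, 123, -81, -111, 15] -> [15, -111, -81, 123, 60, -84, 24, 27] -> [-111, -81, 123, 60, -84, 24, 27] -> [27, 24, -84, 60, 123, -81, -111]
  [-46, -21, -10, -42, -4, 5, -37, 7] -> [138, 63, 30, 126, 12, -15, 111, -21] -> [-21, 111, -15, 12, 126, 30, 63, 138] -> [111, -15, 12, 126, 30, 63, 138] -> [138, 63, 30, 126, 12, -15, 111]
  [-7, -29, 9, -37, -2] -> [21, 87, -27, 111, 6] -> [6, 111, -27, 87, 21] -> [111, -27, 87, 21] -> [21, 87, -27, 111]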